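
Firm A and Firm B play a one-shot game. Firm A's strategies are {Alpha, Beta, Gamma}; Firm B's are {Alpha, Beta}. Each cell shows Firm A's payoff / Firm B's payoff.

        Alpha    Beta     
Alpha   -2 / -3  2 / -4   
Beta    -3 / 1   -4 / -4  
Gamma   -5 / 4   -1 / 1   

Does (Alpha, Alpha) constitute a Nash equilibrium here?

Yes

Holding Firm B at Alpha: Firm A gets -2 from Alpha, versus -3 from Beta, -5 from Gamma. No profitable deviation for Firm A.
Holding Firm A at Alpha: Firm B gets -3 from Alpha, versus -4 from Beta. No profitable deviation for Firm B either.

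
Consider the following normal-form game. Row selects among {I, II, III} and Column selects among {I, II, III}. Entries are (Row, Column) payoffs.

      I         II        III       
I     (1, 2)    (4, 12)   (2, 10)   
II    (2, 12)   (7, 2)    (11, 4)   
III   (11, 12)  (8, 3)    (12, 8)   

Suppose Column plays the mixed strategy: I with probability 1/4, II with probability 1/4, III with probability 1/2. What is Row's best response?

Row's best reply maximizes expected payoff against the mix.
I: (1/4)·1 + (1/4)·4 + (1/2)·2 = 9/4
II: (1/4)·2 + (1/4)·7 + (1/2)·11 = 31/4
III: (1/4)·11 + (1/4)·8 + (1/2)·12 = 43/4
Highest expected payoff is 43/4, from III.

III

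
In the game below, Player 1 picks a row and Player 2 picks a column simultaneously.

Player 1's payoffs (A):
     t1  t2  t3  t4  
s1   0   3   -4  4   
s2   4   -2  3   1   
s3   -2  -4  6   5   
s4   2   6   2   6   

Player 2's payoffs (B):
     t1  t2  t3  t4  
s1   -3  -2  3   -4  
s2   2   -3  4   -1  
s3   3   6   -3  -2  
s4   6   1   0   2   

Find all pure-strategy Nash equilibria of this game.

Check mutual best responses: a cell is a NE iff neither player can gain by unilaterally deviating.
Player 1's best responses — vs t1: s2 (payoff 4); vs t2: s4 (payoff 6); vs t3: s3 (payoff 6); vs t4: s4 (payoff 6).
Player 2's best responses — vs s1: t3 (payoff 3); vs s2: t3 (payoff 4); vs s3: t2 (payoff 6); vs s4: t1 (payoff 6).
No cell has both players best-responding. For instance, Player 1's best reply to t4 is s4, but against s4 Player 2 prefers t1 over t4.

There is no pure-strategy Nash equilibrium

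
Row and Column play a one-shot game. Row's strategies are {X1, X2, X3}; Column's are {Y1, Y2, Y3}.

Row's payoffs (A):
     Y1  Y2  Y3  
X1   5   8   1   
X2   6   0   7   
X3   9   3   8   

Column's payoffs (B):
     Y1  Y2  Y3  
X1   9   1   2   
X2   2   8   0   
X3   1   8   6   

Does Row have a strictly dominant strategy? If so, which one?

None

A strategy is strictly dominant if it gives Row a strictly higher payoff than every other strategy, against every choice by the opponent.
X1 is not dominant: against Y1, X2 gives 6 > 5.
X2 is not dominant: against Y1, X3 gives 9 > 6.
X3 is not dominant: against Y2, X1 gives 8 > 3.
No single strategy is best against every opponent action.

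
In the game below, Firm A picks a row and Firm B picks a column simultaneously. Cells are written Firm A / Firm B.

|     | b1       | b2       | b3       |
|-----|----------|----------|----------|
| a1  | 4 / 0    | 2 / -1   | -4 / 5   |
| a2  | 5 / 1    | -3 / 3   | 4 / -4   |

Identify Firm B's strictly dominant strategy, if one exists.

No strictly dominant strategy

A strategy is strictly dominant if it gives Firm B a strictly higher payoff than every other strategy, against every choice by the opponent.
b1 is not dominant: against a1, b3 gives 5 > 0.
b2 is not dominant: against a1, b1 gives 0 > -1.
b3 is not dominant: against a2, b1 gives 1 > -4.
No single strategy is best against every opponent action.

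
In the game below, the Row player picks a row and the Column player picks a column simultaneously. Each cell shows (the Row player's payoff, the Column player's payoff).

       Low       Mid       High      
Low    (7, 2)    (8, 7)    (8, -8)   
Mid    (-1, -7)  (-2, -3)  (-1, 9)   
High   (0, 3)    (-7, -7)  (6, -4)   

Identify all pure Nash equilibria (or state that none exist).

Check mutual best responses: a cell is a NE iff neither player can gain by unilaterally deviating.
The Row player's best responses — vs Low: Low (payoff 7); vs Mid: Low (payoff 8); vs High: Low (payoff 8).
The Column player's best responses — vs Low: Mid (payoff 7); vs Mid: High (payoff 9); vs High: Low (payoff 3).
The only mutual best response is (Low, Mid); neither player gains by switching there.

(Low, Mid)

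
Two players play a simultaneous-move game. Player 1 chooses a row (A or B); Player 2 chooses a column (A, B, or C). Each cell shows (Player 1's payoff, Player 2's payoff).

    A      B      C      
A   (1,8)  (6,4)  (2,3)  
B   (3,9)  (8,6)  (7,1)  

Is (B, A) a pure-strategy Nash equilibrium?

Yes

Holding Player 2 at A: Player 1 gets 3 from B, versus 1 from A. No profitable deviation for Player 1.
Holding Player 1 at B: Player 2 gets 9 from A, versus 6 from B, 1 from C. No profitable deviation for Player 2 either.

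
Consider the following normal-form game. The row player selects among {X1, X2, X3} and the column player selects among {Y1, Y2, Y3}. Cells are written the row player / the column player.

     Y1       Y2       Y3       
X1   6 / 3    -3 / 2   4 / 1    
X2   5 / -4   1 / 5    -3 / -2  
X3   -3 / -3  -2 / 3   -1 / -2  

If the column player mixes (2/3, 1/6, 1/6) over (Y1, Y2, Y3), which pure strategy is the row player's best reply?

The row player's best reply maximizes expected payoff against the mix.
X1: (2/3)·6 + (1/6)·(-3) + (1/6)·4 = 25/6
X2: (2/3)·5 + (1/6)·1 + (1/6)·(-3) = 3
X3: (2/3)·(-3) + (1/6)·(-2) + (1/6)·(-1) = -5/2
Highest expected payoff is 25/6, from X1.

X1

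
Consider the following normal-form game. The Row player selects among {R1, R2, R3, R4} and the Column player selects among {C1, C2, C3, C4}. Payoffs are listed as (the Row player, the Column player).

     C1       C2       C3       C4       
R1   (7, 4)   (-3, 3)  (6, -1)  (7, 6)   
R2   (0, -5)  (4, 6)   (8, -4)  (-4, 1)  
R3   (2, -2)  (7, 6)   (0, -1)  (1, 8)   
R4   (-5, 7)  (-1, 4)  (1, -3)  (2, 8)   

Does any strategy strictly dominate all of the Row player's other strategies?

No strictly dominant strategy

A strategy is strictly dominant if it gives the Row player a strictly higher payoff than every other strategy, against every choice by the opponent.
R1 is not dominant: against C2, R2 gives 4 > -3.
R2 is not dominant: against C1, R1 gives 7 > 0.
R3 is not dominant: against C1, R1 gives 7 > 2.
R4 is not dominant: against C1, R1 gives 7 > -5.
No single strategy is best against every opponent action.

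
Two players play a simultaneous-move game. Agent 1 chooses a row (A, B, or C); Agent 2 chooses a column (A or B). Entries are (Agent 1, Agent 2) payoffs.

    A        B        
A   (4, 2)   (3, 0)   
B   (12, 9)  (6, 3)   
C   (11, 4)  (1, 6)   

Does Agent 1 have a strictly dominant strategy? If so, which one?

B

A strategy is strictly dominant if it gives Agent 1 a strictly higher payoff than every other strategy, against every choice by the opponent.
B strictly dominates: vs A: 12 > each of {4, 11}; vs B: 6 > each of {3, 1}.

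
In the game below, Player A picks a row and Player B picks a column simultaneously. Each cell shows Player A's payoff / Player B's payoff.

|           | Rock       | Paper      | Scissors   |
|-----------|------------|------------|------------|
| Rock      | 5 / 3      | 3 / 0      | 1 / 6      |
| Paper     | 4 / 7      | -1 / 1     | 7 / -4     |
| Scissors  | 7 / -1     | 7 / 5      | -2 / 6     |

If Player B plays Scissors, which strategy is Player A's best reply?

With Player B fixed at Scissors, Player A's payoffs are: Rock → 1, Paper → 7, Scissors → -2.
The maximum is 7, achieved by Paper.

Paper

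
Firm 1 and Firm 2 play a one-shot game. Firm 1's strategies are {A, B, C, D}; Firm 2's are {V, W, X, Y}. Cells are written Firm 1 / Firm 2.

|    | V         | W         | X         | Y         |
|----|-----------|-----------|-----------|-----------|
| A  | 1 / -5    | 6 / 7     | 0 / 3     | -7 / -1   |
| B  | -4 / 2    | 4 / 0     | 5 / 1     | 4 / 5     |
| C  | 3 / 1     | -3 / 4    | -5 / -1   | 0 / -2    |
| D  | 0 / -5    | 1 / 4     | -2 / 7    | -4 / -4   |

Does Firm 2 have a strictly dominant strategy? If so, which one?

None

A strategy is strictly dominant if it gives Firm 2 a strictly higher payoff than every other strategy, against every choice by the opponent.
V is not dominant: against A, W gives 7 > -5.
W is not dominant: against B, V gives 2 > 0.
X is not dominant: against A, W gives 7 > 3.
Y is not dominant: against A, W gives 7 > -1.
No single strategy is best against every opponent action.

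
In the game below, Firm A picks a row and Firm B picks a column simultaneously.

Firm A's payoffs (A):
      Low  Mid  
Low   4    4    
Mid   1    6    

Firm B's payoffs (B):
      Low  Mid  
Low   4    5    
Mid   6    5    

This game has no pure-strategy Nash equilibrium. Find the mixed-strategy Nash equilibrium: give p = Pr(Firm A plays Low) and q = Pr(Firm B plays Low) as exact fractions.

p = 1/2, q = 2/5

Each player's mixing probability is pinned down by making the *other* player indifferent.
Firm B indifferent between Low and Mid: p·4 + (1−p)·6 = p·5 + (1−p)·5 ⟹ 6 + (-2)p = 5 + 0p ⟹ p = 1/2.
Firm A indifferent between Low and Mid: q·4 + (1−q)·4 = q·1 + (1−q)·6 ⟹ 4 + 0q = 6 + (-5)q ⟹ q = 2/5.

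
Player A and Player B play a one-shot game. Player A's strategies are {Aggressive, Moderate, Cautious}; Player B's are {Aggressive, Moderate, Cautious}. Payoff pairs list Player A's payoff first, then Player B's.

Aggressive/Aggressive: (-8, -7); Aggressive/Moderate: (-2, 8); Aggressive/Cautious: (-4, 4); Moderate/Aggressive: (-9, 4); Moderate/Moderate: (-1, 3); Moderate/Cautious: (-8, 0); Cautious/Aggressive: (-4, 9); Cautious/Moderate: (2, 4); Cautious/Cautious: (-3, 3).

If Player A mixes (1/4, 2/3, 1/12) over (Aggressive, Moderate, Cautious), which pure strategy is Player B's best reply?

Moderate

Compute Player B's expected payoff from each pure strategy against the given mix.
Aggressive: (1/4)·(-7) + (2/3)·4 + (1/12)·9 = 5/3
Moderate: (1/4)·8 + (2/3)·3 + (1/12)·4 = 13/3
Cautious: (1/4)·4 + (2/3)·0 + (1/12)·3 = 5/4
Highest expected payoff is 13/3, from Moderate.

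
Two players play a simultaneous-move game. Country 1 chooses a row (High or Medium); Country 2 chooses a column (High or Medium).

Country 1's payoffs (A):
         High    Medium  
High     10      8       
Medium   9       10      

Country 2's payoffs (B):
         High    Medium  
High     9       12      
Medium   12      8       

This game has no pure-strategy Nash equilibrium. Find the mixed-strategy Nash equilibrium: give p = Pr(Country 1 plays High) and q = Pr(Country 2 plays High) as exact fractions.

Each player's mixing probability is pinned down by making the *other* player indifferent.
Country 2 indifferent between High and Medium: p·9 + (1−p)·12 = p·12 + (1−p)·8 ⟹ 12 + (-3)p = 8 + 4p ⟹ p = 4/7.
Country 1 indifferent between High and Medium: q·10 + (1−q)·8 = q·9 + (1−q)·10 ⟹ 8 + 2q = 10 + (-1)q ⟹ q = 2/3.

p = 4/7, q = 2/3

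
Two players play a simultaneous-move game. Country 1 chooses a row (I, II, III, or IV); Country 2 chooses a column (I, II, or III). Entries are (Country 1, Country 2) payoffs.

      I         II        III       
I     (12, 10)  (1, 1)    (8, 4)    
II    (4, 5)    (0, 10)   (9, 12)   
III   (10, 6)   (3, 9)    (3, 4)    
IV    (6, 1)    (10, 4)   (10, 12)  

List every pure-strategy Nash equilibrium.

(I, I) and (IV, III)

Find each player's best response to every opponent strategy; NE are the intersections.
Country 1's best responses — vs I: I (payoff 12); vs II: IV (payoff 10); vs III: IV (payoff 10).
Country 2's best responses — vs I: I (payoff 10); vs II: III (payoff 12); vs III: II (payoff 9); vs IV: III (payoff 12).
Mutual best responses occur at (I, I) and (IV, III); at each, neither player gains by switching.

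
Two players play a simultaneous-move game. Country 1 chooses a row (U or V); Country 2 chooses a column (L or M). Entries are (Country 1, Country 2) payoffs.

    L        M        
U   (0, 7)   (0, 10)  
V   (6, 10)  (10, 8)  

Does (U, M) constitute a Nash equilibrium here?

Holding Country 2 at M: Country 1 gets 0 from U but could get 10 by switching to V. Country 1 has a profitable deviation.

No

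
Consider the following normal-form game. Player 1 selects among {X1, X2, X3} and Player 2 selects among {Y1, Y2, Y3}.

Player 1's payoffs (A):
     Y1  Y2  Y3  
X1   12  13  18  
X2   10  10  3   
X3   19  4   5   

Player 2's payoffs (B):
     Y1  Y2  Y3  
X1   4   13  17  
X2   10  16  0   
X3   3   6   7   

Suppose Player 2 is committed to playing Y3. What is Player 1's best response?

With Player 2 fixed at Y3, Player 1's payoffs are: X1 → 18, X2 → 3, X3 → 5.
The maximum is 18, achieved by X1.

X1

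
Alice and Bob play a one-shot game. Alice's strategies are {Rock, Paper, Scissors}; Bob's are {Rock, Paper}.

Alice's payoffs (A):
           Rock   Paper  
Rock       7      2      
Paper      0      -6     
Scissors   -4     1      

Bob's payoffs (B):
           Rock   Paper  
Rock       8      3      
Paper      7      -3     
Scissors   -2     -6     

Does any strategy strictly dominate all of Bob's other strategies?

Rock

A strategy is strictly dominant if it gives Bob a strictly higher payoff than every other strategy, against every choice by the opponent.
Rock strictly dominates: vs Rock: 8 > 3; vs Paper: 7 > -3; vs Scissors: -2 > -6.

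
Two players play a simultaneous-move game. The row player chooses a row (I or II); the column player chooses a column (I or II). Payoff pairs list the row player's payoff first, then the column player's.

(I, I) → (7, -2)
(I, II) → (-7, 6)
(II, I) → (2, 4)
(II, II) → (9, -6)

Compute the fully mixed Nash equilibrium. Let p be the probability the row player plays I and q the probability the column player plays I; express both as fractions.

In a mixed NE each player is indifferent between their pure strategies, so the opponent's mix sets the indifference.
The column player indifferent between I and II: p·(-2) + (1−p)·4 = p·6 + (1−p)·(-6) ⟹ 4 + (-6)p = (-6) + 12p ⟹ p = 5/9.
The row player indifferent between I and II: q·7 + (1−q)·(-7) = q·2 + (1−q)·9 ⟹ (-7) + 14q = 9 + (-7)q ⟹ q = 16/21.

p = 5/9, q = 16/21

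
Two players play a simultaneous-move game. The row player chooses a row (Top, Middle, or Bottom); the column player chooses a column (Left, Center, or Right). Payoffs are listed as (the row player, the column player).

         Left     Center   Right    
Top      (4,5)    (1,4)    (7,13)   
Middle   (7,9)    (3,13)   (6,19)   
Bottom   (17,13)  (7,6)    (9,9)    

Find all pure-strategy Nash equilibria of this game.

Find each player's best response to every opponent strategy; NE are the intersections.
The row player's best responses — vs Left: Bottom (payoff 17); vs Center: Bottom (payoff 7); vs Right: Bottom (payoff 9).
The column player's best responses — vs Top: Right (payoff 13); vs Middle: Right (payoff 19); vs Bottom: Left (payoff 13).
The only mutual best response is (Bottom, Left); neither player gains by switching there.

(Bottom, Left)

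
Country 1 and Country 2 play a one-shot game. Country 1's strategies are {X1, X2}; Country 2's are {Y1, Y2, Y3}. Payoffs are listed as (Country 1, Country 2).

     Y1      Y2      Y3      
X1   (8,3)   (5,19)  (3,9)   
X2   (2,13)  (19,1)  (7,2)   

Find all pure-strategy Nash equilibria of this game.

Check mutual best responses: a cell is a NE iff neither player can gain by unilaterally deviating.
Country 1's best responses — vs Y1: X1 (payoff 8); vs Y2: X2 (payoff 19); vs Y3: X2 (payoff 7).
Country 2's best responses — vs X1: Y2 (payoff 19); vs X2: Y1 (payoff 13).
No cell has both players best-responding. For instance, Country 1's best reply to Y1 is X1, but against X1 Country 2 prefers Y2 over Y1.

None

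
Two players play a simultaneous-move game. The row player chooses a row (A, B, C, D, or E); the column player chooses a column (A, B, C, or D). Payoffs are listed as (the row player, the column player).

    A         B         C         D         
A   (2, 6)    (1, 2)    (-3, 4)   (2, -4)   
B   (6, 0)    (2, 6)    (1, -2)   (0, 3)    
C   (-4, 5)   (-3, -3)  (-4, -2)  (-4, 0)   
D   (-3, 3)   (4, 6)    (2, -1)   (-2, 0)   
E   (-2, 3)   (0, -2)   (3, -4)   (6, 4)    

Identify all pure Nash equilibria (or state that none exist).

Check mutual best responses: a cell is a NE iff neither player can gain by unilaterally deviating.
The row player's best responses — vs A: B (payoff 6); vs B: D (payoff 4); vs C: E (payoff 3); vs D: E (payoff 6).
The column player's best responses — vs A: A (payoff 6); vs B: B (payoff 6); vs C: A (payoff 5); vs D: B (payoff 6); vs E: D (payoff 4).
Mutual best responses occur at (D, B) and (E, D); at each, neither player gains by switching.

(D, B) and (E, D)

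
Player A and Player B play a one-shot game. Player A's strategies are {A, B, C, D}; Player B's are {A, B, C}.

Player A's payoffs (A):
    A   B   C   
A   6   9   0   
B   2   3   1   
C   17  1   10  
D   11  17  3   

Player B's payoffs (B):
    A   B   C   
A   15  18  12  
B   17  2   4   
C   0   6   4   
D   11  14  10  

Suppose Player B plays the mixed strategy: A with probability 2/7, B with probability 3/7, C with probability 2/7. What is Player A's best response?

Player A's best reply maximizes expected payoff against the mix.
A: (2/7)·6 + (3/7)·9 + (2/7)·0 = 39/7
B: (2/7)·2 + (3/7)·3 + (2/7)·1 = 15/7
C: (2/7)·17 + (3/7)·1 + (2/7)·10 = 57/7
D: (2/7)·11 + (3/7)·17 + (2/7)·3 = 79/7
Highest expected payoff is 79/7, from D.

D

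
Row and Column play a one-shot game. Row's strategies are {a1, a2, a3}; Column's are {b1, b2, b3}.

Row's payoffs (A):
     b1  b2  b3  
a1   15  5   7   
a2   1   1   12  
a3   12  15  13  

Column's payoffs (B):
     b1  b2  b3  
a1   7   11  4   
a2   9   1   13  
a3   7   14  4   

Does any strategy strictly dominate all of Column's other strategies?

No strictly dominant strategy

A strategy is strictly dominant if it gives Column a strictly higher payoff than every other strategy, against every choice by the opponent.
b1 is not dominant: against a1, b2 gives 11 > 7.
b2 is not dominant: against a2, b1 gives 9 > 1.
b3 is not dominant: against a1, b1 gives 7 > 4.
No single strategy is best against every opponent action.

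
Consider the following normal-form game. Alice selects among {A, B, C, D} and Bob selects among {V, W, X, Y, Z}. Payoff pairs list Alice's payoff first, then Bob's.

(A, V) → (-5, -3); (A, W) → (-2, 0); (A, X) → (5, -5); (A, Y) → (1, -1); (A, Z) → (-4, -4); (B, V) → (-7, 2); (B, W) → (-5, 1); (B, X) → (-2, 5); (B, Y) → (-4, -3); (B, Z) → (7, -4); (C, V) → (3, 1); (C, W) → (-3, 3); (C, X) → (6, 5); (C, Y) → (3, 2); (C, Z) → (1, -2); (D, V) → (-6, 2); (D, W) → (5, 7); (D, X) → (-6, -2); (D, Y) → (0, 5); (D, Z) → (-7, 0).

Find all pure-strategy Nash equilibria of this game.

(C, X) and (D, W)

Find each player's best response to every opponent strategy; NE are the intersections.
Alice's best responses — vs V: C (payoff 3); vs W: D (payoff 5); vs X: C (payoff 6); vs Y: C (payoff 3); vs Z: B (payoff 7).
Bob's best responses — vs A: W (payoff 0); vs B: X (payoff 5); vs C: X (payoff 5); vs D: W (payoff 7).
Mutual best responses occur at (C, X) and (D, W); at each, neither player gains by switching.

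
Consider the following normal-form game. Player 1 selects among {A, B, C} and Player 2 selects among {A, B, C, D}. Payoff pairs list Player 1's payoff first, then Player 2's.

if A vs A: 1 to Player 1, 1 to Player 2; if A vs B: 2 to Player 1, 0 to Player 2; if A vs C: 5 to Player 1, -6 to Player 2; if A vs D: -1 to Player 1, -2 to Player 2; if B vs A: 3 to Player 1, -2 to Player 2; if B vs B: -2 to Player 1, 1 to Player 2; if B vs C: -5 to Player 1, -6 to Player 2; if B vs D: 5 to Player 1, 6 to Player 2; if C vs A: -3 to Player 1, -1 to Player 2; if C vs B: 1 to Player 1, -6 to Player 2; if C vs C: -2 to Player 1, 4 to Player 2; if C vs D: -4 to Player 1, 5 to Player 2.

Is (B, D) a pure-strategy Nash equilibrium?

Holding Player 2 at D: Player 1 gets 5 from B, versus -1 from A, -4 from C. No profitable deviation for Player 1.
Holding Player 1 at B: Player 2 gets 6 from D, versus -2 from A, 1 from B, -6 from C. No profitable deviation for Player 2 either.

Yes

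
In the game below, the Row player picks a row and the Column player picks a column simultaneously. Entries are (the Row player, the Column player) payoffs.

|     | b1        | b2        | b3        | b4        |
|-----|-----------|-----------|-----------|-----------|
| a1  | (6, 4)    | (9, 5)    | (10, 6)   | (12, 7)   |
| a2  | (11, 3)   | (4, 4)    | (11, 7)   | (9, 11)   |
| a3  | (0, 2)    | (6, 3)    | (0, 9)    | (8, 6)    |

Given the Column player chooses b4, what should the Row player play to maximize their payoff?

a1

With the Column player fixed at b4, the Row player's payoffs are: a1 → 12, a2 → 9, a3 → 8.
The maximum is 12, achieved by a1.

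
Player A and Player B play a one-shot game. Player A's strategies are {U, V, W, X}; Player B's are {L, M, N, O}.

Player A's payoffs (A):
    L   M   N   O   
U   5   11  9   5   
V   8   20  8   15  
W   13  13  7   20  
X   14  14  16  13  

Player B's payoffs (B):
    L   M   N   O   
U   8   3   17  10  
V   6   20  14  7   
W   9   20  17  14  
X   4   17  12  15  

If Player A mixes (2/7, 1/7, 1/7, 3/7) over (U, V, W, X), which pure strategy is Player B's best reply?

Player B's best reply maximizes expected payoff against the mix.
L: (2/7)·8 + (1/7)·6 + (1/7)·9 + (3/7)·4 = 43/7
M: (2/7)·3 + (1/7)·20 + (1/7)·20 + (3/7)·17 = 97/7
N: (2/7)·17 + (1/7)·14 + (1/7)·17 + (3/7)·12 = 101/7
O: (2/7)·10 + (1/7)·7 + (1/7)·14 + (3/7)·15 = 86/7
Highest expected payoff is 101/7, from N.

N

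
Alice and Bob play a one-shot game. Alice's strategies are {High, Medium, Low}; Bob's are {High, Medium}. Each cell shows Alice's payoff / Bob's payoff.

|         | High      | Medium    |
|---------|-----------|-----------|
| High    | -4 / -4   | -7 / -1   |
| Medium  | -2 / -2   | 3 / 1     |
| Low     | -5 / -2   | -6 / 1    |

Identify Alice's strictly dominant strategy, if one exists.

Medium

A strategy is strictly dominant if it gives Alice a strictly higher payoff than every other strategy, against every choice by the opponent.
Medium strictly dominates: vs High: -2 > each of {-4, -5}; vs Medium: 3 > each of {-7, -6}.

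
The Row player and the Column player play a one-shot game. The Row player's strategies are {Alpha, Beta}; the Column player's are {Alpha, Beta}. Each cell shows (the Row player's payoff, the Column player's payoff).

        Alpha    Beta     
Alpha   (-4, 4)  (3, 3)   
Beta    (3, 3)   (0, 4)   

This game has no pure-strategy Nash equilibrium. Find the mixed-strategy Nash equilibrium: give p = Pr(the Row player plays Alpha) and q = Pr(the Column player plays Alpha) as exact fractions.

p = 1/2, q = 3/10

In a mixed NE each player is indifferent between their pure strategies, so the opponent's mix sets the indifference.
The Column player indifferent between Alpha and Beta: p·4 + (1−p)·3 = p·3 + (1−p)·4 ⟹ 3 + 1p = 4 + (-1)p ⟹ p = 1/2.
The Row player indifferent between Alpha and Beta: q·(-4) + (1−q)·3 = q·3 + (1−q)·0 ⟹ 3 + (-7)q = 0 + 3q ⟹ q = 3/10.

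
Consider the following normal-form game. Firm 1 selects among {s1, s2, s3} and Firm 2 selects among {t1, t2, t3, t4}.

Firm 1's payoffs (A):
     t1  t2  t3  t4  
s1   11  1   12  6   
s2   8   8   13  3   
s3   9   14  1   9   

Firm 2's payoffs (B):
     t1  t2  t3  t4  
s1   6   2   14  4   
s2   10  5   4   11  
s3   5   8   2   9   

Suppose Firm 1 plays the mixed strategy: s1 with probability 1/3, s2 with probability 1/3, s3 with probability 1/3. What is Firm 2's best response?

t4

Firm 2's best reply maximizes expected payoff against the mix.
t1: (1/3)·6 + (1/3)·10 + (1/3)·5 = 7
t2: (1/3)·2 + (1/3)·5 + (1/3)·8 = 5
t3: (1/3)·14 + (1/3)·4 + (1/3)·2 = 20/3
t4: (1/3)·4 + (1/3)·11 + (1/3)·9 = 8
Highest expected payoff is 8, from t4.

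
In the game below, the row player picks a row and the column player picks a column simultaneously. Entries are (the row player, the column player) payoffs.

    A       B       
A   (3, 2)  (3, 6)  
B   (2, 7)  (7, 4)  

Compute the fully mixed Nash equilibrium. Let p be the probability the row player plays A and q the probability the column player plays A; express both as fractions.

Each player's mixing probability is pinned down by making the *other* player indifferent.
The column player indifferent between A and B: p·2 + (1−p)·7 = p·6 + (1−p)·4 ⟹ 7 + (-5)p = 4 + 2p ⟹ p = 3/7.
The row player indifferent between A and B: q·3 + (1−q)·3 = q·2 + (1−q)·7 ⟹ 3 + 0q = 7 + (-5)q ⟹ q = 4/5.

p = 3/7, q = 4/5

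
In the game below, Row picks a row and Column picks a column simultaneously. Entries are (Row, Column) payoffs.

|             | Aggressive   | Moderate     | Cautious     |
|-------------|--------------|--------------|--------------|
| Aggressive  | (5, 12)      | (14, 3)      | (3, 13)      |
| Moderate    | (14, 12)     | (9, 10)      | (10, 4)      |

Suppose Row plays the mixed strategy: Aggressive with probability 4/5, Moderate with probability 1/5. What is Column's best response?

Aggressive

Compute Column's expected payoff from each pure strategy against the given mix.
Aggressive: (4/5)·12 + (1/5)·12 = 12
Moderate: (4/5)·3 + (1/5)·10 = 22/5
Cautious: (4/5)·13 + (1/5)·4 = 56/5
Highest expected payoff is 12, from Aggressive.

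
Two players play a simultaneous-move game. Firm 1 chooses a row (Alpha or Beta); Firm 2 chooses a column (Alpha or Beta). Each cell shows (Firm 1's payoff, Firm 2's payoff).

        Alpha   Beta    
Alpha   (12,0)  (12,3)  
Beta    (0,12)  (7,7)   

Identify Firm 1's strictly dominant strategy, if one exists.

Alpha

A strategy is strictly dominant if it gives Firm 1 a strictly higher payoff than every other strategy, against every choice by the opponent.
Alpha strictly dominates: vs Alpha: 12 > 0; vs Beta: 12 > 7.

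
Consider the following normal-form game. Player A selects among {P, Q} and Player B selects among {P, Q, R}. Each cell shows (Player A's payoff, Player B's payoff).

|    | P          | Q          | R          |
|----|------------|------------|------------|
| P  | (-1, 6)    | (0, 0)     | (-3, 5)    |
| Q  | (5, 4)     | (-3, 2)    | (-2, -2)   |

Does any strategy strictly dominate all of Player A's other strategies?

Check whether one of Player A's strategies beats all alternatives regardless of what the opponent does.
P is not dominant: against P, Q gives 5 > -1.
Q is not dominant: against Q, P gives 0 > -3.
No single strategy is best against every opponent action.

None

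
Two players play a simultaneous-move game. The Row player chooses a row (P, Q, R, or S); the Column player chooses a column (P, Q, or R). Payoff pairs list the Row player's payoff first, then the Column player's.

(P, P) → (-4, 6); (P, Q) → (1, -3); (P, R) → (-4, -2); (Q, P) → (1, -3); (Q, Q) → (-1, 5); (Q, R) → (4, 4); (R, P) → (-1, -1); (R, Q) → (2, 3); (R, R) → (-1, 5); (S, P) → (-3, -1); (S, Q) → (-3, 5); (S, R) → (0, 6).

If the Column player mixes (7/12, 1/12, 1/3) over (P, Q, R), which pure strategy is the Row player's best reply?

Q

Compute the Row player's expected payoff from each pure strategy against the given mix.
P: (7/12)·(-4) + (1/12)·1 + (1/3)·(-4) = -43/12
Q: (7/12)·1 + (1/12)·(-1) + (1/3)·4 = 11/6
R: (7/12)·(-1) + (1/12)·2 + (1/3)·(-1) = -3/4
S: (7/12)·(-3) + (1/12)·(-3) + (1/3)·0 = -2
Highest expected payoff is 11/6, from Q.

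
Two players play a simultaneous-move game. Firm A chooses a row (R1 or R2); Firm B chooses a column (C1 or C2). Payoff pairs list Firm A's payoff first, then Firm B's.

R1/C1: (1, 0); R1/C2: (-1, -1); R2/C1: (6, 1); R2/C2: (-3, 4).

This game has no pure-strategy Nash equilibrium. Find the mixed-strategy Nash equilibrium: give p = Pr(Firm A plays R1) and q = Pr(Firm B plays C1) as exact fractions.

p = 3/4, q = 2/7

In a mixed NE each player is indifferent between their pure strategies, so the opponent's mix sets the indifference.
Firm B indifferent between C1 and C2: p·0 + (1−p)·1 = p·(-1) + (1−p)·4 ⟹ 1 + (-1)p = 4 + (-5)p ⟹ p = 3/4.
Firm A indifferent between R1 and R2: q·1 + (1−q)·(-1) = q·6 + (1−q)·(-3) ⟹ (-1) + 2q = (-3) + 9q ⟹ q = 2/7.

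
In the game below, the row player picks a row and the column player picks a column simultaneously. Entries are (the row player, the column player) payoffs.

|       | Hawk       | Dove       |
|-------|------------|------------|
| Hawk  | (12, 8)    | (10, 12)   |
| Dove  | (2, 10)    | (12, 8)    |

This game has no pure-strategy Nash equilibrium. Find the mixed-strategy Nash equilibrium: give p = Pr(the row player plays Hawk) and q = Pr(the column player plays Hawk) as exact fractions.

In a mixed NE each player is indifferent between their pure strategies, so the opponent's mix sets the indifference.
The column player indifferent between Hawk and Dove: p·8 + (1−p)·10 = p·12 + (1−p)·8 ⟹ 10 + (-2)p = 8 + 4p ⟹ p = 1/3.
The row player indifferent between Hawk and Dove: q·12 + (1−q)·10 = q·2 + (1−q)·12 ⟹ 10 + 2q = 12 + (-10)q ⟹ q = 1/6.

p = 1/3, q = 1/6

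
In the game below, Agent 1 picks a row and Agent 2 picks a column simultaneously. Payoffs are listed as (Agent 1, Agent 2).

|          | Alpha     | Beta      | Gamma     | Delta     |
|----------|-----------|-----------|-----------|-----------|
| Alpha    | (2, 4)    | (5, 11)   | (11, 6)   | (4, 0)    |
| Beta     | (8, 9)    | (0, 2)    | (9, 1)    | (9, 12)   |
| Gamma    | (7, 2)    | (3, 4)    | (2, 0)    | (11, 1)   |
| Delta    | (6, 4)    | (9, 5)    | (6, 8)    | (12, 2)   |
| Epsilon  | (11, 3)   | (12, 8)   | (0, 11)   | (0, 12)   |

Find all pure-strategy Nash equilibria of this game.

Find each player's best response to every opponent strategy; NE are the intersections.
Agent 1's best responses — vs Alpha: Epsilon (payoff 11); vs Beta: Epsilon (payoff 12); vs Gamma: Alpha (payoff 11); vs Delta: Delta (payoff 12).
Agent 2's best responses — vs Alpha: Beta (payoff 11); vs Beta: Delta (payoff 12); vs Gamma: Beta (payoff 4); vs Delta: Gamma (payoff 8); vs Epsilon: Delta (payoff 12).
No cell has both players best-responding. For instance, Agent 1's best reply to Delta is Delta, but against Delta Agent 2 prefers Gamma over Delta.

No pure-strategy Nash equilibrium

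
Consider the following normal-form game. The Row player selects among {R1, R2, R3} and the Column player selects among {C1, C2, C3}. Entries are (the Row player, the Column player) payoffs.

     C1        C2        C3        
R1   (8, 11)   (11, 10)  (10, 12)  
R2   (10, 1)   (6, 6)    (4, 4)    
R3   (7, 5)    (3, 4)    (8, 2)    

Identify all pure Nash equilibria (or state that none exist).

(R1, C3)

Find each player's best response to every opponent strategy; NE are the intersections.
The Row player's best responses — vs C1: R2 (payoff 10); vs C2: R1 (payoff 11); vs C3: R1 (payoff 10).
The Column player's best responses — vs R1: C3 (payoff 12); vs R2: C2 (payoff 6); vs R3: C1 (payoff 5).
The only mutual best response is (R1, C3); neither player gains by switching there.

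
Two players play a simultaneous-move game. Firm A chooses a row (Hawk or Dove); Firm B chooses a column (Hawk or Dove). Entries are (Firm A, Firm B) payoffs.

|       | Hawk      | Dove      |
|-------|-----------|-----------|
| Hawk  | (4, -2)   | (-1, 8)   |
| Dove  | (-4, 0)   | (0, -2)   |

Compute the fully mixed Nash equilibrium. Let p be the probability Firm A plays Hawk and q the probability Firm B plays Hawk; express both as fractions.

p = 1/6, q = 1/9

Each player's mixing probability is pinned down by making the *other* player indifferent.
Firm B indifferent between Hawk and Dove: p·(-2) + (1−p)·0 = p·8 + (1−p)·(-2) ⟹ 0 + (-2)p = (-2) + 10p ⟹ p = 1/6.
Firm A indifferent between Hawk and Dove: q·4 + (1−q)·(-1) = q·(-4) + (1−q)·0 ⟹ (-1) + 5q = 0 + (-4)q ⟹ q = 1/9.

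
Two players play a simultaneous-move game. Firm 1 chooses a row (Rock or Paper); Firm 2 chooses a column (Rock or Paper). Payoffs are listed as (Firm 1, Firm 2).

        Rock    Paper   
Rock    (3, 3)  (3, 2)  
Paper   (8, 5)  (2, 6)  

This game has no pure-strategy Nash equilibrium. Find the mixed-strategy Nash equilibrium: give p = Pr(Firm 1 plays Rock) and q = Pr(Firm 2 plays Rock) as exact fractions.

Each player's mixing probability is pinned down by making the *other* player indifferent.
Firm 2 indifferent between Rock and Paper: p·3 + (1−p)·5 = p·2 + (1−p)·6 ⟹ 5 + (-2)p = 6 + (-4)p ⟹ p = 1/2.
Firm 1 indifferent between Rock and Paper: q·3 + (1−q)·3 = q·8 + (1−q)·2 ⟹ 3 + 0q = 2 + 6q ⟹ q = 1/6.

p = 1/2, q = 1/6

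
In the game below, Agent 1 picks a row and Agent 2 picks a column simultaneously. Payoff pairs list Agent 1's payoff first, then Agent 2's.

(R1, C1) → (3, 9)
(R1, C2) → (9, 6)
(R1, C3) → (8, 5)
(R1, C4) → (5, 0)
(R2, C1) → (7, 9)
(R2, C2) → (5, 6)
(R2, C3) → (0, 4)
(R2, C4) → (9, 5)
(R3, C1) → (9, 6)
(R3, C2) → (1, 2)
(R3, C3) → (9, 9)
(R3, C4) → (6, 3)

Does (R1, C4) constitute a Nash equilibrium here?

No

Holding Agent 2 at C4: Agent 1 gets 5 from R1 but could get 9 by switching to R2. Agent 1 has a profitable deviation.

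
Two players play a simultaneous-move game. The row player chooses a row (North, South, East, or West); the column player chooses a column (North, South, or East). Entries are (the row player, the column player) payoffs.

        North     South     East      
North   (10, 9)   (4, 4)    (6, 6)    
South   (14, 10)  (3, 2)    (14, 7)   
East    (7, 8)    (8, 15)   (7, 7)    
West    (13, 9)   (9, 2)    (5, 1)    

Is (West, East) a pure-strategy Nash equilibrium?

No

Holding the column player at East: the row player gets 5 from West but could get 14 by switching to South. The row player has a profitable deviation.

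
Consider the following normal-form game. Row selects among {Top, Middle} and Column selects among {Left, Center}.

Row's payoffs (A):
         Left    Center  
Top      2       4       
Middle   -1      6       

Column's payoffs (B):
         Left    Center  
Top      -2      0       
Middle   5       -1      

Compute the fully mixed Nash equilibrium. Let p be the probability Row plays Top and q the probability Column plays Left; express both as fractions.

Each player's mixing probability is pinned down by making the *other* player indifferent.
Column indifferent between Left and Center: p·(-2) + (1−p)·5 = p·0 + (1−p)·(-1) ⟹ 5 + (-7)p = (-1) + 1p ⟹ p = 3/4.
Row indifferent between Top and Middle: q·2 + (1−q)·4 = q·(-1) + (1−q)·6 ⟹ 4 + (-2)q = 6 + (-7)q ⟹ q = 2/5.

p = 3/4, q = 2/5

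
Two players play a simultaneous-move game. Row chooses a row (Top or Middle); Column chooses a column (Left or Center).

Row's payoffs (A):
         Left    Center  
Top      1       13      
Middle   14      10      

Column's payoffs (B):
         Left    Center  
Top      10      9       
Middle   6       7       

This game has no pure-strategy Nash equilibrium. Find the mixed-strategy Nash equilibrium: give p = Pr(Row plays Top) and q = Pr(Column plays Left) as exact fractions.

Each player's mixing probability is pinned down by making the *other* player indifferent.
Column indifferent between Left and Center: p·10 + (1−p)·6 = p·9 + (1−p)·7 ⟹ 6 + 4p = 7 + 2p ⟹ p = 1/2.
Row indifferent between Top and Middle: q·1 + (1−q)·13 = q·14 + (1−q)·10 ⟹ 13 + (-12)q = 10 + 4q ⟹ q = 3/16.

p = 1/2, q = 3/16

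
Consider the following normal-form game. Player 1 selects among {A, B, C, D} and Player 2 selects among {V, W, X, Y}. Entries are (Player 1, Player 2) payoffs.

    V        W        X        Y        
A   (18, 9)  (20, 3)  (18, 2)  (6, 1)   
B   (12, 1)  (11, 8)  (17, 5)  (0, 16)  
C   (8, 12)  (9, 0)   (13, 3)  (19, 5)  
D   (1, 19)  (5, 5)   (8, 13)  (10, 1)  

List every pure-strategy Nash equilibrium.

Check mutual best responses: a cell is a NE iff neither player can gain by unilaterally deviating.
Player 1's best responses — vs V: A (payoff 18); vs W: A (payoff 20); vs X: A (payoff 18); vs Y: C (payoff 19).
Player 2's best responses — vs A: V (payoff 9); vs B: Y (payoff 16); vs C: V (payoff 12); vs D: V (payoff 19).
The only mutual best response is (A, V); neither player gains by switching there.

(A, V)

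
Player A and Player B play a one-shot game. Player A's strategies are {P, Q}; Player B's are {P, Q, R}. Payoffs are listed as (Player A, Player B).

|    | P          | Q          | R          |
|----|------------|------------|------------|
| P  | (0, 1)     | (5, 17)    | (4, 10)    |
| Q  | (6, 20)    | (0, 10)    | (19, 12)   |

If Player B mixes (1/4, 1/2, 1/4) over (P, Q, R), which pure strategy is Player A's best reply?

Compute Player A's expected payoff from each pure strategy against the given mix.
P: (1/4)·0 + (1/2)·5 + (1/4)·4 = 7/2
Q: (1/4)·6 + (1/2)·0 + (1/4)·19 = 25/4
Highest expected payoff is 25/4, from Q.

Q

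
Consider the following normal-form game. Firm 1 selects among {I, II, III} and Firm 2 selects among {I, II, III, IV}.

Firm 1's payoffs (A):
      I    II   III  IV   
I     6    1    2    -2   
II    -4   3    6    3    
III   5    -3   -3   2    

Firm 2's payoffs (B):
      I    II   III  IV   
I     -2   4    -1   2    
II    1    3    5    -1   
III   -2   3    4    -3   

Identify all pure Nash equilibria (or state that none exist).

Find each player's best response to every opponent strategy; NE are the intersections.
Firm 1's best responses — vs I: I (payoff 6); vs II: II (payoff 3); vs III: II (payoff 6); vs IV: II (payoff 3).
Firm 2's best responses — vs I: II (payoff 4); vs II: III (payoff 5); vs III: III (payoff 4).
The only mutual best response is (II, III); neither player gains by switching there.

(II, III)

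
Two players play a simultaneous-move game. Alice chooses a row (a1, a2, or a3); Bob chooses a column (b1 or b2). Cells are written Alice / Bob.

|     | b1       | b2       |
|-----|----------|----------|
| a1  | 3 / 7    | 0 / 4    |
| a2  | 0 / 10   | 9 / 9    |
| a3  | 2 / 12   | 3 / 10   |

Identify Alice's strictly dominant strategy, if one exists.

Check whether one of Alice's strategies beats all alternatives regardless of what the opponent does.
a1 is not dominant: against b2, a2 gives 9 > 0.
a2 is not dominant: against b1, a1 gives 3 > 0.
a3 is not dominant: against b1, a1 gives 3 > 2.
No single strategy is best against every opponent action.

No strictly dominant strategy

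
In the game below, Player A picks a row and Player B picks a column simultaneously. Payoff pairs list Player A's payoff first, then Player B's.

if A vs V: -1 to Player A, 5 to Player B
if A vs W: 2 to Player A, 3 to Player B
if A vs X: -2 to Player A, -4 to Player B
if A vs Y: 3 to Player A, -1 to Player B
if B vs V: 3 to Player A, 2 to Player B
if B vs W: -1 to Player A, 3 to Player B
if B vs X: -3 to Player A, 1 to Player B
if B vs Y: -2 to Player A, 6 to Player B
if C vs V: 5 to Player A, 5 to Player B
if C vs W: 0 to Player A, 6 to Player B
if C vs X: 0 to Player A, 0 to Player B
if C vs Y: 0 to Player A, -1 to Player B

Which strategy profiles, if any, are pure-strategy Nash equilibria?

A profile is a Nash equilibrium when each player is best-responding to the other.
Player A's best responses — vs V: C (payoff 5); vs W: A (payoff 2); vs X: C (payoff 0); vs Y: A (payoff 3).
Player B's best responses — vs A: V (payoff 5); vs B: Y (payoff 6); vs C: W (payoff 6).
No cell has both players best-responding. For instance, Player A's best reply to Y is A, but against A Player B prefers V over Y.

There is no pure-strategy Nash equilibrium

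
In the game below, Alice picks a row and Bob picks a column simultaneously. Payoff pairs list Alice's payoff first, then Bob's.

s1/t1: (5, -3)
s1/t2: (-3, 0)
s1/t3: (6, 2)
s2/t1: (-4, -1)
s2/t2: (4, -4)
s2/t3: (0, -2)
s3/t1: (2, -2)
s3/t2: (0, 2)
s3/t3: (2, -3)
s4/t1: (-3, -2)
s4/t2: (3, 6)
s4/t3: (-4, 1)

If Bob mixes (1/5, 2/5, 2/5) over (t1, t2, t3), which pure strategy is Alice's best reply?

Alice's best reply maximizes expected payoff against the mix.
s1: (1/5)·5 + (2/5)·(-3) + (2/5)·6 = 11/5
s2: (1/5)·(-4) + (2/5)·4 + (2/5)·0 = 4/5
s3: (1/5)·2 + (2/5)·0 + (2/5)·2 = 6/5
s4: (1/5)·(-3) + (2/5)·3 + (2/5)·(-4) = -1
Highest expected payoff is 11/5, from s1.

s1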